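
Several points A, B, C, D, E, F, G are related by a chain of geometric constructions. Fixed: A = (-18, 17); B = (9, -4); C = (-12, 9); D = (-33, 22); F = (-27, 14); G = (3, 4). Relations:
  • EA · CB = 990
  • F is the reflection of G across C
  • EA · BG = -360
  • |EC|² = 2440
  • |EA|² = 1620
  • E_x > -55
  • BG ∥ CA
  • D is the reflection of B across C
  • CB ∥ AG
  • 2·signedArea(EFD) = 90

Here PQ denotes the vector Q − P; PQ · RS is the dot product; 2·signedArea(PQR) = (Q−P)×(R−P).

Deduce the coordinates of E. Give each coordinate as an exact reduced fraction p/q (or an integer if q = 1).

E = (-54, 35)

1. E_x = -54  [EA · BG = -360 ∩ 2·signedArea(EFD) = 90]
2. E_y = 35  [EA · BG = -360 ∩ 2·signedArea(EFD) = 90]
   → E = (-54, 35)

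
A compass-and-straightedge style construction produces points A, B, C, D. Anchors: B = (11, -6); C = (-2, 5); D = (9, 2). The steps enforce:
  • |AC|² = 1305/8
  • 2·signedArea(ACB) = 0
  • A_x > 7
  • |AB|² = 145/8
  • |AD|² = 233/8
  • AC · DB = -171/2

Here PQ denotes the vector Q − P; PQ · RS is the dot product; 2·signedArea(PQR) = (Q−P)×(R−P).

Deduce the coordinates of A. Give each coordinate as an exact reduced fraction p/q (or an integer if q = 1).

A = (31/4, -13/4)

1. A_x = 31/4  [2·signedArea(ACB) = 0 ∩ AC · DB = -171/2]
2. A_y = -13/4  [2·signedArea(ACB) = 0 ∩ AC · DB = -171/2]
   → A = (31/4, -13/4)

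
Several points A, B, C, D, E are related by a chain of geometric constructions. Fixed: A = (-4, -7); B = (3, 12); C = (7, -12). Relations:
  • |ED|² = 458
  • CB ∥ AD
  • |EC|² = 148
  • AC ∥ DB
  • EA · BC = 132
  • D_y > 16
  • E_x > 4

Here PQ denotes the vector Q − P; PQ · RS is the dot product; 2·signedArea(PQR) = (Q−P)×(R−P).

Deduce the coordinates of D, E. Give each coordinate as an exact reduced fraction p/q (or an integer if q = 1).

D = (-8, 17)
E = (5, 0)

1. D_x = -8  [AC ∥ DB ∩ CB ∥ AD]
2. D_y = 17  [AC ∥ DB ∩ CB ∥ AD]
   → D = (-8, 17)
3. E_x = 5  [line -4·x + 24·y + 20 = 0 ∩ |ED|² = 458]
4. E_y = 0  [line -4·x + 24·y + 20 = 0 ∩ |ED|² = 458]
   → E = (5, 0)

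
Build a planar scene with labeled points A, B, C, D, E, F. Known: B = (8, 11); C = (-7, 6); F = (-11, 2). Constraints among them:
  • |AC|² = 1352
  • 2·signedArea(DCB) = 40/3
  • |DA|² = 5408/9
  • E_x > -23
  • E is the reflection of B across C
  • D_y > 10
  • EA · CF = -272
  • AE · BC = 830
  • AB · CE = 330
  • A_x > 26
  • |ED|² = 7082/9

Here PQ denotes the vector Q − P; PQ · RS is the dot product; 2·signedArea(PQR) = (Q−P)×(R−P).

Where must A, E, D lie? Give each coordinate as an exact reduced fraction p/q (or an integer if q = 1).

A = (27, 20)
D = (13/3, 32/3)
E = (-22, 1)

1. E_x = -22  [E is the reflection of B across C]
2. E_y = 1  [E is the reflection of B across C]
   → E = (-22, 1)
3. D_x = 13/3  [line -5·x + 15·y + -415/3 = 0 ∩ |ED|² = 7082/9]
4. D_y = 32/3  [line -5·x + 15·y + -415/3 = 0 ∩ |ED|² = 7082/9]
   → D = (13/3, 32/3)
5. A_x = 27  [AB · CE = 330 ∩ EA · CF = -272]
6. A_y = 20  [AB · CE = 330 ∩ EA · CF = -272]
   → A = (27, 20)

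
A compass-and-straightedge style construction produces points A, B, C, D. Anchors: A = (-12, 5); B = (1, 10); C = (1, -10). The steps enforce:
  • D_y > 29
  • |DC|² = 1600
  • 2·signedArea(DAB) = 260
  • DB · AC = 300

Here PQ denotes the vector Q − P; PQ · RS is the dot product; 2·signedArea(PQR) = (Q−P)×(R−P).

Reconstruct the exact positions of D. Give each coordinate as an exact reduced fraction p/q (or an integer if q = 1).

1. D_x = 1  [2·signedArea(DAB) = 260 ∩ DB · AC = 300]
2. D_y = 30  [2·signedArea(DAB) = 260 ∩ DB · AC = 300]
   → D = (1, 30)

D = (1, 30)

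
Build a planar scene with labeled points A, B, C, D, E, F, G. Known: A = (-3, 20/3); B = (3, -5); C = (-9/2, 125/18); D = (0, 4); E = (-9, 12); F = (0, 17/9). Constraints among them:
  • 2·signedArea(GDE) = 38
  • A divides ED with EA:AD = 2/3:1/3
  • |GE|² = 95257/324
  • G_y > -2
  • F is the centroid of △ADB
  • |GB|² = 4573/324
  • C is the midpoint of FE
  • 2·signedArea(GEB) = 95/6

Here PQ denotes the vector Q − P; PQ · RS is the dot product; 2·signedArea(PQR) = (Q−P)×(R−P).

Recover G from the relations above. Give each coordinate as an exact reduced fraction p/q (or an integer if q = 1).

G = (3/2, -14/9)

1. G_x = 3/2  [2·signedArea(GDE) = 38 ∩ 2·signedArea(GEB) = 95/6]
2. G_y = -14/9  [2·signedArea(GDE) = 38 ∩ 2·signedArea(GEB) = 95/6]
   → G = (3/2, -14/9)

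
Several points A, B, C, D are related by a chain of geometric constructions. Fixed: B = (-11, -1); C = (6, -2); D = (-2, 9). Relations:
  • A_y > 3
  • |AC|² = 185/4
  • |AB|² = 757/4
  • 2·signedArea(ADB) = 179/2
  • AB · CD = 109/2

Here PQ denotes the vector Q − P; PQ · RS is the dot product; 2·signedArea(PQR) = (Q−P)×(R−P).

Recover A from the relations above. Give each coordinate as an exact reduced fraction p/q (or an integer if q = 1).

1. A_x = 2  [2·signedArea(ADB) = 179/2 ∩ AB · CD = 109/2]
2. A_y = 7/2  [2·signedArea(ADB) = 179/2 ∩ AB · CD = 109/2]
   → A = (2, 7/2)

A = (2, 7/2)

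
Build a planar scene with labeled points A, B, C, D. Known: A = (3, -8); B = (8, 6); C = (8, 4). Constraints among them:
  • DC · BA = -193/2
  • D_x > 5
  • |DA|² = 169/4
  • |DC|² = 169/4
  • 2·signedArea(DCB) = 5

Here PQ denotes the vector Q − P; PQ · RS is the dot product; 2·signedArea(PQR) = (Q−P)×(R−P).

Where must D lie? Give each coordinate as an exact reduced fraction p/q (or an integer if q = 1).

D = (11/2, -2)

1. D_x = 11/2  [2·signedArea(DCB) = 5 ∩ DC · BA = -193/2]
2. D_y = -2  [2·signedArea(DCB) = 5 ∩ DC · BA = -193/2]
   → D = (11/2, -2)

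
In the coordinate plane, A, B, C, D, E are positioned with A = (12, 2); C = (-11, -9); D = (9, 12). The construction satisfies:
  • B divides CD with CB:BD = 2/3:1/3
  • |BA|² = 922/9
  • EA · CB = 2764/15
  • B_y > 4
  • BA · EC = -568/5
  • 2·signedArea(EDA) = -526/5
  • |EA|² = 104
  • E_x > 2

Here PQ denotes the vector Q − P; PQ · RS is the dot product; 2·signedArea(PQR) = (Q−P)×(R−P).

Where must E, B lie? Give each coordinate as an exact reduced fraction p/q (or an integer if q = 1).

B = (7/3, 5)
E = (14/5, -12/5)

1. E_x = 14/5  [line 10·x + 3·y + -104/5 = 0 ∩ |EA|² = 104]
2. E_y = -12/5  [line 10·x + 3·y + -104/5 = 0 ∩ |EA|² = 104]
   → E = (14/5, -12/5)
3. B_x = 7/3  [B divides CD with CB:BD = 2/3:1/3]
4. B_y = 5  [B divides CD with CB:BD = 2/3:1/3]
   → B = (7/3, 5)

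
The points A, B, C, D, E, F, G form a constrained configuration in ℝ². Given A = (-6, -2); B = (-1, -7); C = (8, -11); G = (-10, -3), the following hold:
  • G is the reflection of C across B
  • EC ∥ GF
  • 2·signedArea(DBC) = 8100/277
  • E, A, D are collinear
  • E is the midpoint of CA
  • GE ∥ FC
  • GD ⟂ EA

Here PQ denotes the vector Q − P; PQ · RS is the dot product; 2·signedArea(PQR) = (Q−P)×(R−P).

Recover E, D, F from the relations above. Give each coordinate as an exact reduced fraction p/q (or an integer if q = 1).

1. E_x = 1  [E is the midpoint of CA]
2. E_y = -13/2  [E is the midpoint of CA]
   → E = (1, -13/2)
3. D_x = -2320/277  [E, A, D are collinear ∩ GD ⟂ EA]
4. D_y = -131/277  [E, A, D are collinear ∩ GD ⟂ EA]
   → D = (-2320/277, -131/277)
5. F_x = -3  [GE ∥ FC ∩ EC ∥ GF]
6. F_y = -15/2  [GE ∥ FC ∩ EC ∥ GF]
   → F = (-3, -15/2)

D = (-2320/277, -131/277)
E = (1, -13/2)
F = (-3, -15/2)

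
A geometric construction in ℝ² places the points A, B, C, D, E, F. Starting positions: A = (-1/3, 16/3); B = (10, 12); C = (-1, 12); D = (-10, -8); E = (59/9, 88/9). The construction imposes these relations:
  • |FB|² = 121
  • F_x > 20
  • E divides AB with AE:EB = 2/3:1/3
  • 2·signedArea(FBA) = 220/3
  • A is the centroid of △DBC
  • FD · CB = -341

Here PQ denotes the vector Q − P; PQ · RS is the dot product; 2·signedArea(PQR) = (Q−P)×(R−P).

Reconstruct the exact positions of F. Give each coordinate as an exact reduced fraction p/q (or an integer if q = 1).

F = (21, 12)

1. F_x = 21  [FD · CB = -341 ∩ 2·signedArea(FBA) = 220/3]
2. F_y = 12  [FD · CB = -341 ∩ 2·signedArea(FBA) = 220/3]
   → F = (21, 12)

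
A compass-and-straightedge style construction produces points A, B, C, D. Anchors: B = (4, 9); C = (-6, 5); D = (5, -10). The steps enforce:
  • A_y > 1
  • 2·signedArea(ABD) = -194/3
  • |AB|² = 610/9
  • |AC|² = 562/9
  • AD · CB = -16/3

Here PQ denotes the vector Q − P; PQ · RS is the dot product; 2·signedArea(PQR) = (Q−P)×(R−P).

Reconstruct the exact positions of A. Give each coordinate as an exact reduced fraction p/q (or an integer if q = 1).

A = (1, 4/3)

1. A_x = 1  [2·signedArea(ABD) = -194/3 ∩ AD · CB = -16/3]
2. A_y = 4/3  [2·signedArea(ABD) = -194/3 ∩ AD · CB = -16/3]
   → A = (1, 4/3)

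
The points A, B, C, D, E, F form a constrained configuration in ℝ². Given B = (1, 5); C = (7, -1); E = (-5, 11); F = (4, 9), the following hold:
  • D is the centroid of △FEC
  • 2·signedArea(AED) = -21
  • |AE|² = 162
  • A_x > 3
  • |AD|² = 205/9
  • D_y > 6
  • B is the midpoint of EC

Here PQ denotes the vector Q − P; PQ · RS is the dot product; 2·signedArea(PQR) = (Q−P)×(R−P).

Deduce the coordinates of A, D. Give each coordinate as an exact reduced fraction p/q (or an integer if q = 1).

1. D_x = 2  [D is the centroid of △FEC]
2. D_y = 19/3  [D is the centroid of △FEC]
   → D = (2, 19/3)
3. A_x = 4  [line 14/3·x + 7·y + -98/3 = 0 ∩ |AD|² = 205/9]
4. A_y = 2  [line 14/3·x + 7·y + -98/3 = 0 ∩ |AD|² = 205/9]
   → A = (4, 2)

A = (4, 2)
D = (2, 19/3)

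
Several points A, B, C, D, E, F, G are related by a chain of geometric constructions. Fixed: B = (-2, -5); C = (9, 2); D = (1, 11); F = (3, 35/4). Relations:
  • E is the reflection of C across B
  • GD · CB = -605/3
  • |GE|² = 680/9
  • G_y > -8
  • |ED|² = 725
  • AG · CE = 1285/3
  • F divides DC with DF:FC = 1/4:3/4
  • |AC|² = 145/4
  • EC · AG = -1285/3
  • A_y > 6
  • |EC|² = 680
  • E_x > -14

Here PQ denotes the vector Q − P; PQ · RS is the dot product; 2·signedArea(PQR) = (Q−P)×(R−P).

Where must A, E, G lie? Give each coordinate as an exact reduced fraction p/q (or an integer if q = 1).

1. E_x = -13  [E is the reflection of C across B]
2. E_y = -12  [E is the reflection of C across B]
   → E = (-13, -12)
3. G_x = -17/3  [line 11·x + 7·y + 341/3 = 0 ∩ |GE|² = 680/9]
4. G_y = -22/3  [line 11·x + 7·y + 341/3 = 0 ∩ |GE|² = 680/9]
   → G = (-17/3, -22/3)
5. A_x = 5  [line 22·x + 14·y + -201 = 0 ∩ |AC|² = 145/4]
6. A_y = 13/2  [line 22·x + 14·y + -201 = 0 ∩ |AC|² = 145/4]
   → A = (5, 13/2)

A = (5, 13/2)
E = (-13, -12)
G = (-17/3, -22/3)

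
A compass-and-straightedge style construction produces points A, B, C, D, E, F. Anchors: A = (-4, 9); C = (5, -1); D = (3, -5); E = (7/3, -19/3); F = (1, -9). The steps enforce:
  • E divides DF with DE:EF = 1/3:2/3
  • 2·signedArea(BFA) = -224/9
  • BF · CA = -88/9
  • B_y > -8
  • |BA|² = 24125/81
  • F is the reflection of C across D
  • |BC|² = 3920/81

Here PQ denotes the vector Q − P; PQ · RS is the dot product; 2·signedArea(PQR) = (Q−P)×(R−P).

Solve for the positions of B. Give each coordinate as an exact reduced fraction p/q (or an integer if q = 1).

1. B_x = 17/9  [2·signedArea(BFA) = -224/9 ∩ BF · CA = -88/9]
2. B_y = -65/9  [2·signedArea(BFA) = -224/9 ∩ BF · CA = -88/9]
   → B = (17/9, -65/9)

B = (17/9, -65/9)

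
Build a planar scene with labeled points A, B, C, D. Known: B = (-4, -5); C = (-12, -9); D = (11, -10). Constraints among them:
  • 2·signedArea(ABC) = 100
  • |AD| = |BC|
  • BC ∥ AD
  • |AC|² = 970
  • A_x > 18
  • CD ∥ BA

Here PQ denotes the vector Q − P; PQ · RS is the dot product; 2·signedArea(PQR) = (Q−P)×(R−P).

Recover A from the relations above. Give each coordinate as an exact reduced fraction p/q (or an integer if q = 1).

A = (19, -6)

1. A_x = 19  [BC ∥ AD ∩ CD ∥ BA]
2. A_y = -6  [BC ∥ AD ∩ CD ∥ BA]
   → A = (19, -6)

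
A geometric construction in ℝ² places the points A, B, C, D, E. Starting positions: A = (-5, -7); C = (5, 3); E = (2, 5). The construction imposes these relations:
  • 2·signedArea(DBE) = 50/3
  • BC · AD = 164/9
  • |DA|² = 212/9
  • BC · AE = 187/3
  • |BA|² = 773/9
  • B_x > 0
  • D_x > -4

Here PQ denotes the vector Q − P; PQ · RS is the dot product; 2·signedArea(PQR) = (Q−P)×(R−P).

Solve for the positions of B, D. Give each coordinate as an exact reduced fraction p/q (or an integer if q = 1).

1. B_x = 2/3  [line -7·x + -12·y + 26/3 = 0 ∩ |BA|² = 773/9]
2. B_y = 1/3  [line -7·x + -12·y + 26/3 = 0 ∩ |BA|² = 773/9]
   → B = (2/3, 1/3)
3. D_x = -11/3  [2·signedArea(DBE) = 50/3 ∩ BC · AD = 164/9]
4. D_y = -7/3  [2·signedArea(DBE) = 50/3 ∩ BC · AD = 164/9]
   → D = (-11/3, -7/3)

B = (2/3, 1/3)
D = (-11/3, -7/3)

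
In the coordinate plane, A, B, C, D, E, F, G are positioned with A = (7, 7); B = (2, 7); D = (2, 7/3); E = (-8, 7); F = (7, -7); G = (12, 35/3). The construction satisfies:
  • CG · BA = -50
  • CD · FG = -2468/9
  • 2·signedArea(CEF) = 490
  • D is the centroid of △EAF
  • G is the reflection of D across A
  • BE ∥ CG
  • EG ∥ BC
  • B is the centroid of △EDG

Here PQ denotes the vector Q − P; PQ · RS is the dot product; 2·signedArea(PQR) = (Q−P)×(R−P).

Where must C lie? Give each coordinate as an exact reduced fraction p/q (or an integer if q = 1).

C = (22, 35/3)

1. C_x = 22  [BE ∥ CG ∩ EG ∥ BC]
2. C_y = 35/3  [BE ∥ CG ∩ EG ∥ BC]
   → C = (22, 35/3)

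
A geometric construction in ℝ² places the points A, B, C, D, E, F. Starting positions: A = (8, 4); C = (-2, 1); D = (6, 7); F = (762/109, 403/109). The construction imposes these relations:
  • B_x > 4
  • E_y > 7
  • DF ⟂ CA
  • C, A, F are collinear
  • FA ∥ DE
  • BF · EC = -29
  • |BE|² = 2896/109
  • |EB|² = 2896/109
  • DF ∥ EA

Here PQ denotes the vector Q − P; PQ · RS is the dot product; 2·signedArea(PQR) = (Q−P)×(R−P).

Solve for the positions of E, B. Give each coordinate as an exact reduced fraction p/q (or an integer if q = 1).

1. E_x = 764/109  [DF ∥ EA ∩ FA ∥ DE]
2. E_y = 796/109  [DF ∥ EA ∩ FA ∥ DE]
   → E = (764/109, 796/109)
3. B_x = 472/109  [line 982/109·x + 687/109·y + -6244/109 = 0 ∩ |BE|² = 2896/109]
4. B_y = 316/109  [line 982/109·x + 687/109·y + -6244/109 = 0 ∩ |BE|² = 2896/109]
   → B = (472/109, 316/109)

B = (472/109, 316/109)
E = (764/109, 796/109)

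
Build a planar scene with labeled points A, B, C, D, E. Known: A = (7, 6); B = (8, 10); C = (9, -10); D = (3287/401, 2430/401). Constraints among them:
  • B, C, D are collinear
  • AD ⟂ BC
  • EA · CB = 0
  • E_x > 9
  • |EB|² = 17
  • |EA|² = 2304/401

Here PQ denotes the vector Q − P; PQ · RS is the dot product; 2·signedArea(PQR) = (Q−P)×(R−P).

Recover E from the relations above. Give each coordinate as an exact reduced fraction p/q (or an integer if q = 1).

E = (3767/401, 2454/401)

1. E_x = 3767/401  [line 1·x + -20·y + 113 = 0 ∩ |EA|² = 2304/401]
2. E_y = 2454/401  [line 1·x + -20·y + 113 = 0 ∩ |EA|² = 2304/401]
   → E = (3767/401, 2454/401)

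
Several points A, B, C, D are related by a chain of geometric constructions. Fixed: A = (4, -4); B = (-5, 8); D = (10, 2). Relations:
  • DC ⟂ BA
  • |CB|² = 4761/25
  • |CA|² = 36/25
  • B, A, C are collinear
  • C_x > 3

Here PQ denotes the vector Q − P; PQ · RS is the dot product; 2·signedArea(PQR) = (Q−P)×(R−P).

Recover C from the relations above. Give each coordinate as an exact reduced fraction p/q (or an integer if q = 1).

C = (82/25, -76/25)

1. C_x = 82/25  [B, A, C are collinear ∩ DC ⟂ BA]
2. C_y = -76/25  [B, A, C are collinear ∩ DC ⟂ BA]
   → C = (82/25, -76/25)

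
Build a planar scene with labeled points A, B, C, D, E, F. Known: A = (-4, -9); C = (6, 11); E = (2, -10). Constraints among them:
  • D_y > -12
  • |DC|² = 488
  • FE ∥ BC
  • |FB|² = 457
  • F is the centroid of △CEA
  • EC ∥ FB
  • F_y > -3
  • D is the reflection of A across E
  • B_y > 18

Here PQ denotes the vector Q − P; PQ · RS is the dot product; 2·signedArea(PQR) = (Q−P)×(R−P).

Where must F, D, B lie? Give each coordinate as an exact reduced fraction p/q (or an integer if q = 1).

1. F_x = 4/3  [F is the centroid of △CEA]
2. F_y = -8/3  [F is the centroid of △CEA]
   → F = (4/3, -8/3)
3. D_x = 8  [D is the reflection of A across E]
4. D_y = -11  [D is the reflection of A across E]
   → D = (8, -11)
5. B_x = 16/3  [FE ∥ BC ∩ EC ∥ FB]
6. B_y = 55/3  [FE ∥ BC ∩ EC ∥ FB]
   → B = (16/3, 55/3)

B = (16/3, 55/3)
D = (8, -11)
F = (4/3, -8/3)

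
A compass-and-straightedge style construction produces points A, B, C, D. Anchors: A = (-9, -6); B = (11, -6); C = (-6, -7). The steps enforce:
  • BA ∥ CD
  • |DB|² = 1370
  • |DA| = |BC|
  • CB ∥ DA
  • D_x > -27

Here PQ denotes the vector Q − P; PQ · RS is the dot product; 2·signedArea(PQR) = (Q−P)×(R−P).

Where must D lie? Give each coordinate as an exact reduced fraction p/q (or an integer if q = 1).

D = (-26, -7)

1. D_x = -26  [CB ∥ DA ∩ BA ∥ CD]
2. D_y = -7  [CB ∥ DA ∩ BA ∥ CD]
   → D = (-26, -7)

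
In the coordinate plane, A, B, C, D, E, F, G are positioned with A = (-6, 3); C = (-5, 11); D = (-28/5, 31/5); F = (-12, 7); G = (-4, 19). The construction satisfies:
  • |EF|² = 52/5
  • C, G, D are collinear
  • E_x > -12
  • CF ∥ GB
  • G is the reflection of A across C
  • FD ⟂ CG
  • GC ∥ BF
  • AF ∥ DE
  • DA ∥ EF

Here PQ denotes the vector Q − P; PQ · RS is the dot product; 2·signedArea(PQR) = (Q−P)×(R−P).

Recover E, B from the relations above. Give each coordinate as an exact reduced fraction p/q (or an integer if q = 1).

1. E_x = -58/5  [DA ∥ EF ∩ AF ∥ DE]
2. E_y = 51/5  [DA ∥ EF ∩ AF ∥ DE]
   → E = (-58/5, 51/5)
3. B_x = -11  [GC ∥ BF ∩ CF ∥ GB]
4. B_y = 15  [GC ∥ BF ∩ CF ∥ GB]
   → B = (-11, 15)

B = (-11, 15)
E = (-58/5, 51/5)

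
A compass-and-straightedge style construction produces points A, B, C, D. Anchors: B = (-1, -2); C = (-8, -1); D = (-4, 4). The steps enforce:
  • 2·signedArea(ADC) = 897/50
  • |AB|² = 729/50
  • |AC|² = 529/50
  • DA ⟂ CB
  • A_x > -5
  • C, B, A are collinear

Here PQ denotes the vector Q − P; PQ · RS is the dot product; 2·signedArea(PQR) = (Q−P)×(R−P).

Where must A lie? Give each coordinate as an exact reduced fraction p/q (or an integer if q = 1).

A = (-239/50, -73/50)

1. A_x = -239/50  [C, B, A are collinear ∩ DA ⟂ CB]
2. A_y = -73/50  [C, B, A are collinear ∩ DA ⟂ CB]
   → A = (-239/50, -73/50)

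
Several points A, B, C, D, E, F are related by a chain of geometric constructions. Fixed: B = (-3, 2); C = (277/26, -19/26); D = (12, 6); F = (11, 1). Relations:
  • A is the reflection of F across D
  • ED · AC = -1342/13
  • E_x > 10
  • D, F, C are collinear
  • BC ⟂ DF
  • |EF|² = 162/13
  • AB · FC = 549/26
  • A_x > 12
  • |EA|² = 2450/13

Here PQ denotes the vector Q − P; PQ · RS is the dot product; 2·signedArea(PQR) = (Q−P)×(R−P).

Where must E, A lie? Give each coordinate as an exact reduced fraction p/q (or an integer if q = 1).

1. A_x = 13  [A is the reflection of F across D]
2. A_y = 11  [A is the reflection of F across D]
   → A = (13, 11)
3. E_x = 134/13  [line 61/26·x + 305/26·y + 61/13 = 0 ∩ |EA|² = 2450/13]
4. E_y = -32/13  [line 61/26·x + 305/26·y + 61/13 = 0 ∩ |EA|² = 2450/13]
   → E = (134/13, -32/13)

A = (13, 11)
E = (134/13, -32/13)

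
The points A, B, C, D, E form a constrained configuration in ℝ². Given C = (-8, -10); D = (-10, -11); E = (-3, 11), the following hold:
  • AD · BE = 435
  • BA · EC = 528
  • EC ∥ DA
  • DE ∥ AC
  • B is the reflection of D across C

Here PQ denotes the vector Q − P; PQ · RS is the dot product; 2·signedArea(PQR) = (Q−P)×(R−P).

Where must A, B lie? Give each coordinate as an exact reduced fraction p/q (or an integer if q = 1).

A = (-15, -32)
B = (-6, -9)

1. A_x = -15  [DE ∥ AC ∩ EC ∥ DA]
2. A_y = -32  [DE ∥ AC ∩ EC ∥ DA]
   → A = (-15, -32)
3. B_x = -6  [B is the reflection of D across C]
4. B_y = -9  [B is the reflection of D across C]
   → B = (-6, -9)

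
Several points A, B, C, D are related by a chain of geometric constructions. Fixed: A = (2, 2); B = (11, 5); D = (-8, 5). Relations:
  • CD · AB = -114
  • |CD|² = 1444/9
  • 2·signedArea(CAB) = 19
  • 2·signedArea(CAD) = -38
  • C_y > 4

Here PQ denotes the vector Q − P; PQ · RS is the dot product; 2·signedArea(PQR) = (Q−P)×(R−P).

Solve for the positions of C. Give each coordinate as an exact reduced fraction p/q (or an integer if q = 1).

C = (14/3, 5)

1. C_x = 14/3  [2·signedArea(CAD) = -38 ∩ 2·signedArea(CAB) = 19]
2. C_y = 5  [2·signedArea(CAD) = -38 ∩ 2·signedArea(CAB) = 19]
   → C = (14/3, 5)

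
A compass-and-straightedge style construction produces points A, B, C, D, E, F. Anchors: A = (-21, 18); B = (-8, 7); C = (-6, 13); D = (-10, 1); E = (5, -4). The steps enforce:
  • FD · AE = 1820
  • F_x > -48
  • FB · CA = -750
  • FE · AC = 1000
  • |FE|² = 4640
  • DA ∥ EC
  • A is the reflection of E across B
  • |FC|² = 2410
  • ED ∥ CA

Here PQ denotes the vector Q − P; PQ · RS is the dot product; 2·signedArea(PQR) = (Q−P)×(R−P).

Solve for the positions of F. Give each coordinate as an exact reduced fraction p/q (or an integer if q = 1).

1. F_x = -47  [FE · AC = 1000 ∩ FD · AE = 1820]
2. F_y = 40  [FE · AC = 1000 ∩ FD · AE = 1820]
   → F = (-47, 40)

F = (-47, 40)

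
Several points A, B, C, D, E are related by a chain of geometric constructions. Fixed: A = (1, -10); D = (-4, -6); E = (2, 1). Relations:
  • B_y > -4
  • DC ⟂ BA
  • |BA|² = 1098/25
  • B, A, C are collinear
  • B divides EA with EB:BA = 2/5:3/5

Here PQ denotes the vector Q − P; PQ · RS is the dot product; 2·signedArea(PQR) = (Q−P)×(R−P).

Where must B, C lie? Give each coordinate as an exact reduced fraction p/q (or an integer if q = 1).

B = (8/5, -17/5)
C = (161/122, -791/122)

1. B_x = 8/5  [B divides EA with EB:BA = 2/5:3/5]
2. B_y = -17/5  [B divides EA with EB:BA = 2/5:3/5]
   → B = (8/5, -17/5)
3. C_x = 161/122  [B, A, C are collinear ∩ DC ⟂ BA]
4. C_y = -791/122  [B, A, C are collinear ∩ DC ⟂ BA]
   → C = (161/122, -791/122)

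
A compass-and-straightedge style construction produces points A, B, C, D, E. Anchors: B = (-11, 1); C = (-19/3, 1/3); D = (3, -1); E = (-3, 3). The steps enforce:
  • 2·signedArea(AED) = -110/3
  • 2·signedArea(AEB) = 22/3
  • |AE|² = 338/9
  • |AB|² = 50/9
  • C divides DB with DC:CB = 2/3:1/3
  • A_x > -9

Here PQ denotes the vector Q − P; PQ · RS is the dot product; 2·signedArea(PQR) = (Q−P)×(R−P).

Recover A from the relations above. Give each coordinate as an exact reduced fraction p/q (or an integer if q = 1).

1. A_x = -26/3  [2·signedArea(AEB) = 22/3 ∩ 2·signedArea(AED) = -110/3]
2. A_y = 2/3  [2·signedArea(AEB) = 22/3 ∩ 2·signedArea(AED) = -110/3]
   → A = (-26/3, 2/3)

A = (-26/3, 2/3)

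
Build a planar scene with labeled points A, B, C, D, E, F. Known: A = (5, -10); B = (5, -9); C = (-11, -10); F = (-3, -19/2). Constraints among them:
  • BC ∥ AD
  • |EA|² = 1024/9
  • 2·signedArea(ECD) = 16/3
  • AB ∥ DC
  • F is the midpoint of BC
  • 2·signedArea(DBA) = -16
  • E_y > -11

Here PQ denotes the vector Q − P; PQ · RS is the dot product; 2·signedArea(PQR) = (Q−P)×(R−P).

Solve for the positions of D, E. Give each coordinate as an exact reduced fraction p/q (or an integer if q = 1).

D = (-11, -11)
E = (-17/3, -10)

1. D_x = -11  [AB ∥ DC ∩ BC ∥ AD]
2. D_y = -11  [AB ∥ DC ∩ BC ∥ AD]
   → D = (-11, -11)
3. E_x = -17/3  [2·signedArea(ECD) = 16/3]
4. E_y = -10  [|EA|² = 1024/9]
   → E = (-17/3, -10)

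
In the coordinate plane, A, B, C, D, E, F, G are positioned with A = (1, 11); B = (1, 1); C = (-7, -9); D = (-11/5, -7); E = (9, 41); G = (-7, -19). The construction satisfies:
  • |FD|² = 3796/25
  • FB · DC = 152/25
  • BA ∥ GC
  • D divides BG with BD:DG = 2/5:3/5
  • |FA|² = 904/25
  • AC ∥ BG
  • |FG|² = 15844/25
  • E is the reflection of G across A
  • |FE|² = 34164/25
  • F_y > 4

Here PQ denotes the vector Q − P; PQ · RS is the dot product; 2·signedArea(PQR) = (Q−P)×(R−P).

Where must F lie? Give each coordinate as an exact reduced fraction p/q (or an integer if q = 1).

F = (3/5, 5)

1. F_x = 3/5  [line 24/5·x + 2·y + -322/25 = 0 ∩ |FG|² = 15844/25]
2. F_y = 5  [line 24/5·x + 2·y + -322/25 = 0 ∩ |FG|² = 15844/25]
   → F = (3/5, 5)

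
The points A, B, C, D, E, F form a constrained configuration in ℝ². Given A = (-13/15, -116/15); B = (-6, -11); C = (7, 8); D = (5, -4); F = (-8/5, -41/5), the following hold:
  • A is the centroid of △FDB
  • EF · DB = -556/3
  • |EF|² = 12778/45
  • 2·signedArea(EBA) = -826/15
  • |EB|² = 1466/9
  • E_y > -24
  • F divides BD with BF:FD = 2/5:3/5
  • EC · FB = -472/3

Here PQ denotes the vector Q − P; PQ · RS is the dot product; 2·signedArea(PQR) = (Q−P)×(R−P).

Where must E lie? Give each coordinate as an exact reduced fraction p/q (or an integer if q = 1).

1. E_x = -131/15  [EC · FB = -472/3 ∩ 2·signedArea(EBA) = -826/15]
2. E_y = -352/15  [EC · FB = -472/3 ∩ 2·signedArea(EBA) = -826/15]
   → E = (-131/15, -352/15)

E = (-131/15, -352/15)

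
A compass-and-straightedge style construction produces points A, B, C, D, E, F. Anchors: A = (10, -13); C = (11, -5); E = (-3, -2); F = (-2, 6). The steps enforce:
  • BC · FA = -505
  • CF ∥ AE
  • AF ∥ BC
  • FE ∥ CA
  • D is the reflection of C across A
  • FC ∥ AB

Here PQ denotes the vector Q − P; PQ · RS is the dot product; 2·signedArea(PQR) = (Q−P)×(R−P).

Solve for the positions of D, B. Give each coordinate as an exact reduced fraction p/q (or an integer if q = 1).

1. D_x = 9  [D is the reflection of C across A]
2. D_y = -21  [D is the reflection of C across A]
   → D = (9, -21)
3. B_x = 23  [AF ∥ BC ∩ FC ∥ AB]
4. B_y = -24  [AF ∥ BC ∩ FC ∥ AB]
   → B = (23, -24)

B = (23, -24)
D = (9, -21)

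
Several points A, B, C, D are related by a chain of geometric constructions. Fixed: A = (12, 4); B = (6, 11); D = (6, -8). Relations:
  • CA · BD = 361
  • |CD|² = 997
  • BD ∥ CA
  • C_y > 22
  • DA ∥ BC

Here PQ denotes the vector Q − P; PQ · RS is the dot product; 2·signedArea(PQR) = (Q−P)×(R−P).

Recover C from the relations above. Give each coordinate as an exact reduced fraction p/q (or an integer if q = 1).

C = (12, 23)

1. C_x = 12  [BD ∥ CA ∩ DA ∥ BC]
2. C_y = 23  [BD ∥ CA ∩ DA ∥ BC]
   → C = (12, 23)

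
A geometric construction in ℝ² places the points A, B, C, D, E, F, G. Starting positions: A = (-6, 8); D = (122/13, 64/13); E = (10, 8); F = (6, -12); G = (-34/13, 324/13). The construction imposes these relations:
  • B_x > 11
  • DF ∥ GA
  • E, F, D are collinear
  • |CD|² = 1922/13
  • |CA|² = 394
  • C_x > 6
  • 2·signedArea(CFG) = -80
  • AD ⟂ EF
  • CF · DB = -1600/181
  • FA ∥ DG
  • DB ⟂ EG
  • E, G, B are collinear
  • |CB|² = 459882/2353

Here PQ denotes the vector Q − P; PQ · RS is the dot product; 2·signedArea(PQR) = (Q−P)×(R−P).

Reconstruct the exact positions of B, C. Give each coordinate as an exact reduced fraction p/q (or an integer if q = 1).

B = (26482/2353, 14864/2353)
C = (7, -7)

1. B_x = 26482/2353  [E, G, B are collinear ∩ DB ⟂ EG]
2. B_y = 14864/2353  [E, G, B are collinear ∩ DB ⟂ EG]
   → B = (26482/2353, 14864/2353)
3. C_x = 7  [2·signedArea(CFG) = -80 ∩ CF · DB = -1600/181]
4. C_y = -7  [2·signedArea(CFG) = -80 ∩ CF · DB = -1600/181]
   → C = (7, -7)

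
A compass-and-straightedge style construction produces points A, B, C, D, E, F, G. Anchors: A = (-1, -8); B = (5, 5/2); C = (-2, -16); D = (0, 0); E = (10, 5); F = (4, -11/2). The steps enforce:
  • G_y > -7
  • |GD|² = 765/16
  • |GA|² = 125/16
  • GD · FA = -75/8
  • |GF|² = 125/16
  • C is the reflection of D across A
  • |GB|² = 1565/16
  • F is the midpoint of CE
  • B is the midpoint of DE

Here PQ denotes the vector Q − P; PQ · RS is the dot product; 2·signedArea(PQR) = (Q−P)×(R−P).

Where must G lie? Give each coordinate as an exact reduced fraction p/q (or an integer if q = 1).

G = (3/2, -27/4)

1. G_x = 3/2  [line 5·x + 5/2·y + 75/8 = 0 ∩ |GA|² = 125/16]
2. G_y = -27/4  [line 5·x + 5/2·y + 75/8 = 0 ∩ |GA|² = 125/16]
   → G = (3/2, -27/4)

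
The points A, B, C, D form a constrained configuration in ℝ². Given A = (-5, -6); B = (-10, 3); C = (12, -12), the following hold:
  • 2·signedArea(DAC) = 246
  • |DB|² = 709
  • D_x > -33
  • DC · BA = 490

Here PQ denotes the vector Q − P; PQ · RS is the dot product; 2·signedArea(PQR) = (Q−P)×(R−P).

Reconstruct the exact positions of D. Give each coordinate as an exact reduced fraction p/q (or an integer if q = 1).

D = (-32, 18)

1. D_x = -32  [DC · BA = 490 ∩ 2·signedArea(DAC) = 246]
2. D_y = 18  [DC · BA = 490 ∩ 2·signedArea(DAC) = 246]
   → D = (-32, 18)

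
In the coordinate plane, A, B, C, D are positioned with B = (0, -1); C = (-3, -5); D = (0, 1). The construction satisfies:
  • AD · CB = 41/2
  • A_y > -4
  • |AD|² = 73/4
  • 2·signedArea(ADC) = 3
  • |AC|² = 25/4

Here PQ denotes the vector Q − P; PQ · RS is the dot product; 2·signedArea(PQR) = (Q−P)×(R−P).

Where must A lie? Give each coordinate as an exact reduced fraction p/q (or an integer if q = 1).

A = (-3/2, -3)

1. A_x = -3/2  [AD · CB = 41/2 ∩ 2·signedArea(ADC) = 3]
2. A_y = -3  [AD · CB = 41/2 ∩ 2·signedArea(ADC) = 3]
   → A = (-3/2, -3)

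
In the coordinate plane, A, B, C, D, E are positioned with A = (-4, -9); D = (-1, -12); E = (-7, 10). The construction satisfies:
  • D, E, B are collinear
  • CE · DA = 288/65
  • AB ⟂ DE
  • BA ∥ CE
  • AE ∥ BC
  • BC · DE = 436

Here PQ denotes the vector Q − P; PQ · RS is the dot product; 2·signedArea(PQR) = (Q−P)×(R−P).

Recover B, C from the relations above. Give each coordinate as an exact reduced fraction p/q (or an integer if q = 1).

1. B_x = -128/65  [D, E, B are collinear ∩ AB ⟂ DE]
2. B_y = -549/65  [D, E, B are collinear ∩ AB ⟂ DE]
   → B = (-128/65, -549/65)
3. C_x = -323/65  [BA ∥ CE ∩ AE ∥ BC]
4. C_y = 686/65  [BA ∥ CE ∩ AE ∥ BC]
   → C = (-323/65, 686/65)

B = (-128/65, -549/65)
C = (-323/65, 686/65)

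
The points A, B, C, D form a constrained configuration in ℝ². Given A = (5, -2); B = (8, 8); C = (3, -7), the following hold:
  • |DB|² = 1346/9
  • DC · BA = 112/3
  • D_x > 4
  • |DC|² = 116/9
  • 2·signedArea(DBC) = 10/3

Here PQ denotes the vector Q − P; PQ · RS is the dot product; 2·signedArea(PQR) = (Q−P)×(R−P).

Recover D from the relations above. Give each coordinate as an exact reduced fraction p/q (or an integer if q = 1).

1. D_x = 13/3  [2·signedArea(DBC) = 10/3 ∩ DC · BA = 112/3]
2. D_y = -11/3  [2·signedArea(DBC) = 10/3 ∩ DC · BA = 112/3]
   → D = (13/3, -11/3)

D = (13/3, -11/3)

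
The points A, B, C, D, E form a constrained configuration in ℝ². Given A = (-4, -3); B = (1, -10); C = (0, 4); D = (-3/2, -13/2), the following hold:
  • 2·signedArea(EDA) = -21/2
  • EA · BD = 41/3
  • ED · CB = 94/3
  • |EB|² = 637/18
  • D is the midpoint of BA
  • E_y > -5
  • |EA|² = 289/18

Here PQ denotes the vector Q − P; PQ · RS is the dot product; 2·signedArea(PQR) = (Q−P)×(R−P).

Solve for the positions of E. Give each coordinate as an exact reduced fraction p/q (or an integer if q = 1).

E = (-1/6, -25/6)

1. E_x = -1/6  [EA · BD = 41/3 ∩ 2·signedArea(EDA) = -21/2]
2. E_y = -25/6  [EA · BD = 41/3 ∩ 2·signedArea(EDA) = -21/2]
   → E = (-1/6, -25/6)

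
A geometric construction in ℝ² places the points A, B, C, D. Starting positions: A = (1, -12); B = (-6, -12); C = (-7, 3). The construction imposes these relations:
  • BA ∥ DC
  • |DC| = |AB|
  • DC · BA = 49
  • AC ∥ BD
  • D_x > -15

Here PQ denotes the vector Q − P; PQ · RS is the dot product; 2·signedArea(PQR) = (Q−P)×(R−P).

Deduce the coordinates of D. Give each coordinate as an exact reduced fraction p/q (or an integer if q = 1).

D = (-14, 3)

1. D_x = -14  [BA ∥ DC ∩ AC ∥ BD]
2. D_y = 3  [BA ∥ DC ∩ AC ∥ BD]
   → D = (-14, 3)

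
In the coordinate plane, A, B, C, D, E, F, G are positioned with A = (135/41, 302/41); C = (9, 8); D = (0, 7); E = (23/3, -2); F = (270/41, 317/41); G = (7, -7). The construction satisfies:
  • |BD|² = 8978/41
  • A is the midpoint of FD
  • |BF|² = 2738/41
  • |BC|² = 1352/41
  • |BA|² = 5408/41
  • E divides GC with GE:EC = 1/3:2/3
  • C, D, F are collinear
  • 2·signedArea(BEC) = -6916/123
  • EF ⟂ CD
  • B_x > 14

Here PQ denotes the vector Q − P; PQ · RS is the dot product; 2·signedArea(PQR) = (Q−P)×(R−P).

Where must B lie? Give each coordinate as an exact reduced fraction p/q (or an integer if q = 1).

1. B_x = 603/41  [line -10·x + 4/3·y + 5558/41 = 0 ∩ |BD|² = 8978/41]
2. B_y = 354/41  [line -10·x + 4/3·y + 5558/41 = 0 ∩ |BD|² = 8978/41]
   → B = (603/41, 354/41)

B = (603/41, 354/41)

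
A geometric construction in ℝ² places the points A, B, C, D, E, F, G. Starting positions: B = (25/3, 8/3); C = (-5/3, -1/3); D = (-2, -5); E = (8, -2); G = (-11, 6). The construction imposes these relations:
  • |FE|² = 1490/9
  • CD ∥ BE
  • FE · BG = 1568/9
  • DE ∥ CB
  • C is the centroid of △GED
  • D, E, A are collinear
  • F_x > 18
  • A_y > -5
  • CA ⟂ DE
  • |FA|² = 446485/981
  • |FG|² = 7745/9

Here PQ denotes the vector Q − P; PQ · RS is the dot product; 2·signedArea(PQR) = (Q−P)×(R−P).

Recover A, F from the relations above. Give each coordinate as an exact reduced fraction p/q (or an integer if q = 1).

A = (-134/327, -493/109)
F = (55/3, 17/3)

1. A_x = -134/327  [D, E, A are collinear ∩ CA ⟂ DE]
2. A_y = -493/109  [D, E, A are collinear ∩ CA ⟂ DE]
   → A = (-134/327, -493/109)
3. F_x = 55/3  [line 58/3·x + -10/3·y + -3020/9 = 0 ∩ |FE|² = 1490/9]
4. F_y = 17/3  [line 58/3·x + -10/3·y + -3020/9 = 0 ∩ |FE|² = 1490/9]
   → F = (55/3, 17/3)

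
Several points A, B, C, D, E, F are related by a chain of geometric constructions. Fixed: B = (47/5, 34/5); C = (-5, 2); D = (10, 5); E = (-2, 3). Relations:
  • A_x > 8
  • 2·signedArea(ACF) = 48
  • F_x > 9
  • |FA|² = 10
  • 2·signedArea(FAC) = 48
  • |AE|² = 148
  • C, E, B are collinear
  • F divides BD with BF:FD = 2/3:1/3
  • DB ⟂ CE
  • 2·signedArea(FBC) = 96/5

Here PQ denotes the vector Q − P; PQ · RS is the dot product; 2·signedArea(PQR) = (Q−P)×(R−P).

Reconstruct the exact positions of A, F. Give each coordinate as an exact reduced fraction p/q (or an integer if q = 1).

1. F_x = 49/5  [F divides BD with BF:FD = 2/3:1/3]
2. F_y = 28/5  [F divides BD with BF:FD = 2/3:1/3]
   → F = (49/5, 28/5)
3. A_x = 44/5  [line -18/5·x + 74/5·y + -478/5 = 0 ∩ |AE|² = 148]
4. A_y = 43/5  [line -18/5·x + 74/5·y + -478/5 = 0 ∩ |AE|² = 148]
   → A = (44/5, 43/5)

A = (44/5, 43/5)
F = (49/5, 28/5)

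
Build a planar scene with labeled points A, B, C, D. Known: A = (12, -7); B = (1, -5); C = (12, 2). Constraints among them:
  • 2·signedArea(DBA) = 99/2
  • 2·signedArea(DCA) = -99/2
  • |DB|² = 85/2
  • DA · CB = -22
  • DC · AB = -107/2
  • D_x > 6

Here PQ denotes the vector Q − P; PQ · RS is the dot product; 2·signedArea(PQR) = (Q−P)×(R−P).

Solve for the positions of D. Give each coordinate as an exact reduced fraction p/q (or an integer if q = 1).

1. D_x = 13/2  [2·signedArea(DBA) = 99/2 ∩ DA · CB = -22]
2. D_y = -3/2  [2·signedArea(DBA) = 99/2 ∩ DA · CB = -22]
   → D = (13/2, -3/2)

D = (13/2, -3/2)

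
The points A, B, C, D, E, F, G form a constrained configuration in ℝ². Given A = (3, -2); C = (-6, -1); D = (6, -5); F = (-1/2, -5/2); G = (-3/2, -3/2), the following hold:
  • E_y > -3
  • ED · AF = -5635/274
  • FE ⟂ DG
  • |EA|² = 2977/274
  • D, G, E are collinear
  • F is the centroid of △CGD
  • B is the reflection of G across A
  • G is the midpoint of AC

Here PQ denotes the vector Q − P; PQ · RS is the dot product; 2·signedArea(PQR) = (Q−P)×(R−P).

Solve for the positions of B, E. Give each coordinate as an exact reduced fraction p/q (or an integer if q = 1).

1. B_x = 15/2  [B is the reflection of G across A]
2. B_y = -5/2  [B is the reflection of G across A]
   → B = (15/2, -5/2)
3. E_x = -81/274  [D, G, E are collinear ∩ FE ⟂ DG]
4. E_y = -565/274  [D, G, E are collinear ∩ FE ⟂ DG]
   → E = (-81/274, -565/274)

B = (15/2, -5/2)
E = (-81/274, -565/274)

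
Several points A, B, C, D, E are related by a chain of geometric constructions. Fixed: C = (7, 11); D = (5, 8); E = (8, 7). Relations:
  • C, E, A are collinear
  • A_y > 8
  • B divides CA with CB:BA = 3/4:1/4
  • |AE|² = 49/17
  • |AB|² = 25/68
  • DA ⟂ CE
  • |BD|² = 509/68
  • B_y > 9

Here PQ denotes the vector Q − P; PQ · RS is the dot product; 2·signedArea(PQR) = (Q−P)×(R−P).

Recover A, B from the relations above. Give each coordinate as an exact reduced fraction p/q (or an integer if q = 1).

A = (129/17, 147/17)
B = (253/34, 157/17)

1. A_x = 129/17  [C, E, A are collinear ∩ DA ⟂ CE]
2. A_y = 147/17  [C, E, A are collinear ∩ DA ⟂ CE]
   → A = (129/17, 147/17)
3. B_x = 253/34  [B divides CA with CB:BA = 3/4:1/4]
4. B_y = 157/17  [B divides CA with CB:BA = 3/4:1/4]
   → B = (253/34, 157/17)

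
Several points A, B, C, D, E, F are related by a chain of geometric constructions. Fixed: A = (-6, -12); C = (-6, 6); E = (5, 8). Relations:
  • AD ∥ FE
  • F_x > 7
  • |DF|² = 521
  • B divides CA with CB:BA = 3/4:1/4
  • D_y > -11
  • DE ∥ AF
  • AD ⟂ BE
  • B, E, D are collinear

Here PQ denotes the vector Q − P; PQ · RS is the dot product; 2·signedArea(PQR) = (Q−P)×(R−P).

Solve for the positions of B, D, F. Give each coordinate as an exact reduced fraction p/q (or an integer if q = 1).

B = (-6, -15/2)
D = (-11739/1445, -15162/1445)
F = (10294/1445, 9382/1445)

1. B_x = -6  [B divides CA with CB:BA = 3/4:1/4]
2. B_y = -15/2  [B divides CA with CB:BA = 3/4:1/4]
   → B = (-6, -15/2)
3. D_x = -11739/1445  [B, E, D are collinear ∩ AD ⟂ BE]
4. D_y = -15162/1445  [B, E, D are collinear ∩ AD ⟂ BE]
   → D = (-11739/1445, -15162/1445)
5. F_x = 10294/1445  [AD ∥ FE ∩ DE ∥ AF]
6. F_y = 9382/1445  [AD ∥ FE ∩ DE ∥ AF]
   → F = (10294/1445, 9382/1445)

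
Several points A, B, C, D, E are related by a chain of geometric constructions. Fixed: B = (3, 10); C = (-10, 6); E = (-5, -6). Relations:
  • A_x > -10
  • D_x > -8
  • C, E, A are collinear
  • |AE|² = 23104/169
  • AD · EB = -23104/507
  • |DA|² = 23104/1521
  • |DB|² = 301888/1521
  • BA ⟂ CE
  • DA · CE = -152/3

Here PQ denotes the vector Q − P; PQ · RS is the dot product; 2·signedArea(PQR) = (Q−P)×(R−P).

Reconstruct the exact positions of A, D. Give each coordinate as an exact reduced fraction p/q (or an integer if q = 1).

A = (-1605/169, 810/169)
D = (-4055/507, 202/169)

1. A_x = -1605/169  [C, E, A are collinear ∩ BA ⟂ CE]
2. A_y = 810/169  [C, E, A are collinear ∩ BA ⟂ CE]
   → A = (-1605/169, 810/169)
3. D_x = -4055/507  [DA · CE = -152/3 ∩ AD · EB = -23104/507]
4. D_y = 202/169  [DA · CE = -152/3 ∩ AD · EB = -23104/507]
   → D = (-4055/507, 202/169)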